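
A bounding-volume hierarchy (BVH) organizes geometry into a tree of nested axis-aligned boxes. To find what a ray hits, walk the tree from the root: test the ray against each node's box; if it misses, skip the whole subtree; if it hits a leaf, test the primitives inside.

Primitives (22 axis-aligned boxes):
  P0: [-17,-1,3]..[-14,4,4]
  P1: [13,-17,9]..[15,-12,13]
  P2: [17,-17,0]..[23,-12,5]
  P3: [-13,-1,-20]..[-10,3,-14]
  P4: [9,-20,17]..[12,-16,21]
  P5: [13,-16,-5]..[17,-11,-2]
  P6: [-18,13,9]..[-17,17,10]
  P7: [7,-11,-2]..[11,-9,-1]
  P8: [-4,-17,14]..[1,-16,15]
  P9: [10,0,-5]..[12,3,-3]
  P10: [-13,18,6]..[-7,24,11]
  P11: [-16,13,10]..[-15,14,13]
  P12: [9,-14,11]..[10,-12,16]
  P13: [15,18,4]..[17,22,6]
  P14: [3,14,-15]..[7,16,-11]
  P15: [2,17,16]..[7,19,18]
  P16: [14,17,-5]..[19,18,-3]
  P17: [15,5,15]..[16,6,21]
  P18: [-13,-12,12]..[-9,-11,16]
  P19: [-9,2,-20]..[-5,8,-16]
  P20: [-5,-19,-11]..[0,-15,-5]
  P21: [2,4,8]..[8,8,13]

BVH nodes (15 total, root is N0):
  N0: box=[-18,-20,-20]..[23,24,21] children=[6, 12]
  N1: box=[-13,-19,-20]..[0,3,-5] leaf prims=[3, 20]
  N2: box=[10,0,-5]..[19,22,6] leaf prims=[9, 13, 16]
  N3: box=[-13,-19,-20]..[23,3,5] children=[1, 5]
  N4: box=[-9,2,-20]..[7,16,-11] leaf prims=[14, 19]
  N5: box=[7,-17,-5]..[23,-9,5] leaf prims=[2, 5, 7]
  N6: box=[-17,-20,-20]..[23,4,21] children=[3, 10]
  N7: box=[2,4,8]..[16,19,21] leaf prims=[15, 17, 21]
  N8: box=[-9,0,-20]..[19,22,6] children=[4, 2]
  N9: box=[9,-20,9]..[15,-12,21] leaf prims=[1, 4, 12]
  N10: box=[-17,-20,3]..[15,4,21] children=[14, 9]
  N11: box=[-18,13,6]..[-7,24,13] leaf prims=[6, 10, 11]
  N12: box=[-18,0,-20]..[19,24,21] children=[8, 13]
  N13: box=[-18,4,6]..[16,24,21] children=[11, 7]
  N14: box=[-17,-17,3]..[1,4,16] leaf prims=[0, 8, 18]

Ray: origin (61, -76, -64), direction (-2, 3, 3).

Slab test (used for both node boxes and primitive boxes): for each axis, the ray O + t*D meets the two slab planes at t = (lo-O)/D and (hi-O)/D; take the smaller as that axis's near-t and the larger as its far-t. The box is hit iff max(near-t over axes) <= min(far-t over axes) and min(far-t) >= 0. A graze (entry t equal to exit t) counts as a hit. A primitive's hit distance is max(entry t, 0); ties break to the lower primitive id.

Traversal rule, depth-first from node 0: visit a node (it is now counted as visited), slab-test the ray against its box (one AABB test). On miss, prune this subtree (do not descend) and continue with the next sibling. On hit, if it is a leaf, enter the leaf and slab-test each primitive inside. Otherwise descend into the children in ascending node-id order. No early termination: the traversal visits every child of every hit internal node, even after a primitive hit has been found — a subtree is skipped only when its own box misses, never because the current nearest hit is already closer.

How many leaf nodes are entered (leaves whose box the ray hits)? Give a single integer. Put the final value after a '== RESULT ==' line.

Trace the traversal:
N0 x:[19,79/2] y:[56/3,100/3] z:[44/3,85/3] -> hit [19,85/3], descend [6, 12]
  N6 x:[19,39] y:[56/3,80/3] z:[44/3,85/3] -> hit [19,80/3], descend [3, 10]
    N3 x:[19,37] y:[19,79/3] z:[44/3,23] -> hit [19,23], descend [1, 5]
      N1 x:[61/2,37] y:[19,79/3] z:[44/3,59/3] -> miss, prune
      N5 x:[19,27] y:[59/3,67/3] z:[59/3,23] -> hit [59/3,67/3] leaf, test {P2@t=64/3, P5(miss), P7(miss)}
    N10 x:[23,39] y:[56/3,80/3] z:[67/3,85/3] -> hit [23,80/3], descend [9, 14]
      N9 x:[23,26] y:[56/3,64/3] z:[73/3,85/3] -> miss, prune
      N14 x:[30,39] y:[59/3,80/3] z:[67/3,80/3] -> miss, prune
  N12 x:[21,79/2] y:[76/3,100/3] z:[44/3,85/3] -> hit [76/3,85/3], descend [8, 13]
    N8 x:[21,35] y:[76/3,98/3] z:[44/3,70/3] -> miss, prune
    N13 x:[45/2,79/2] y:[80/3,100/3] z:[70/3,85/3] -> hit [80/3,85/3], descend [7, 11]
      N7 x:[45/2,59/2] y:[80/3,95/3] z:[24,85/3] -> hit [80/3,85/3] leaf, test {P15(miss), P17(miss), P21(miss)}
      N11 x:[34,79/2] y:[89/3,100/3] z:[70/3,77/3] -> miss, prune

Summary -> nodes [0, 6, 3, 1, 5, 10, 9, 14, 12, 8, 13, 7, 11]; box-tests=13; leaf-entries=2; first=P2

== RESULT ==
2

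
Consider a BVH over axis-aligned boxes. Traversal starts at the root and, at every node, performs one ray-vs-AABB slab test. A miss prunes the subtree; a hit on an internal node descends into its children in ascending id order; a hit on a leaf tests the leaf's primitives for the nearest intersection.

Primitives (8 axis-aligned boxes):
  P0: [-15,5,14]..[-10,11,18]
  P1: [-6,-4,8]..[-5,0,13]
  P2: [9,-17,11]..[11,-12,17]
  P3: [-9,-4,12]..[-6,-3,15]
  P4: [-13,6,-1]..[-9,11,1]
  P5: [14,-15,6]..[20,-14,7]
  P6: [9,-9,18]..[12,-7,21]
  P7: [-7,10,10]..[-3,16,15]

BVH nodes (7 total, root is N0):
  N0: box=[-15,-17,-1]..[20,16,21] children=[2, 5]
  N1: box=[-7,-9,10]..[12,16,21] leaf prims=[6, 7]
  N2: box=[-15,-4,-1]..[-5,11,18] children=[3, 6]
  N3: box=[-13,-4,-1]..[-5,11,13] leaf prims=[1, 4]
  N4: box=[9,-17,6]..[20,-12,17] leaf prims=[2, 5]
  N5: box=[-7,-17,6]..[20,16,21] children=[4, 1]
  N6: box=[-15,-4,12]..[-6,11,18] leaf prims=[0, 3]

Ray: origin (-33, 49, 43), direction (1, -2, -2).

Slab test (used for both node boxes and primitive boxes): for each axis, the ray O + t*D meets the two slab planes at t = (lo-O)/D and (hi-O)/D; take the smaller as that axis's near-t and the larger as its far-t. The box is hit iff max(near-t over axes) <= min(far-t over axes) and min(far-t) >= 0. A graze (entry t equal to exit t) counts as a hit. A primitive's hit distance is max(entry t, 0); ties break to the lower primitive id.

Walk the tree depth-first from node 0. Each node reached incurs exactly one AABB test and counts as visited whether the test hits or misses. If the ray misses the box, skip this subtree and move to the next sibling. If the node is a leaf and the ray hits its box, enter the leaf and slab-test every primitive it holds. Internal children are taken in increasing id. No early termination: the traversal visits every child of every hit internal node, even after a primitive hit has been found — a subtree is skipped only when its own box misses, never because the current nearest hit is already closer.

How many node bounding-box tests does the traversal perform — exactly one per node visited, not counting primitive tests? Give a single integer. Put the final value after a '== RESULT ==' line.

Trace the traversal:
N0 x:[18,53] y:[33/2,33] z:[11,22] -> hit [18,22], descend [2, 5]
  N2 x:[18,28] y:[19,53/2] z:[25/2,22] -> hit [19,22], descend [3, 6]
    N3 x:[20,28] y:[19,53/2] z:[15,22] -> hit [20,22] leaf, test {P1(miss), P4@t=21}
    N6 x:[18,27] y:[19,53/2] z:[25/2,31/2] -> miss, prune
  N5 x:[26,53] y:[33/2,33] z:[11,37/2] -> miss, prune

Summary -> nodes [0, 2, 3, 6, 5]; box-tests=5; leaf-entries=1; first=P4

== RESULT ==
5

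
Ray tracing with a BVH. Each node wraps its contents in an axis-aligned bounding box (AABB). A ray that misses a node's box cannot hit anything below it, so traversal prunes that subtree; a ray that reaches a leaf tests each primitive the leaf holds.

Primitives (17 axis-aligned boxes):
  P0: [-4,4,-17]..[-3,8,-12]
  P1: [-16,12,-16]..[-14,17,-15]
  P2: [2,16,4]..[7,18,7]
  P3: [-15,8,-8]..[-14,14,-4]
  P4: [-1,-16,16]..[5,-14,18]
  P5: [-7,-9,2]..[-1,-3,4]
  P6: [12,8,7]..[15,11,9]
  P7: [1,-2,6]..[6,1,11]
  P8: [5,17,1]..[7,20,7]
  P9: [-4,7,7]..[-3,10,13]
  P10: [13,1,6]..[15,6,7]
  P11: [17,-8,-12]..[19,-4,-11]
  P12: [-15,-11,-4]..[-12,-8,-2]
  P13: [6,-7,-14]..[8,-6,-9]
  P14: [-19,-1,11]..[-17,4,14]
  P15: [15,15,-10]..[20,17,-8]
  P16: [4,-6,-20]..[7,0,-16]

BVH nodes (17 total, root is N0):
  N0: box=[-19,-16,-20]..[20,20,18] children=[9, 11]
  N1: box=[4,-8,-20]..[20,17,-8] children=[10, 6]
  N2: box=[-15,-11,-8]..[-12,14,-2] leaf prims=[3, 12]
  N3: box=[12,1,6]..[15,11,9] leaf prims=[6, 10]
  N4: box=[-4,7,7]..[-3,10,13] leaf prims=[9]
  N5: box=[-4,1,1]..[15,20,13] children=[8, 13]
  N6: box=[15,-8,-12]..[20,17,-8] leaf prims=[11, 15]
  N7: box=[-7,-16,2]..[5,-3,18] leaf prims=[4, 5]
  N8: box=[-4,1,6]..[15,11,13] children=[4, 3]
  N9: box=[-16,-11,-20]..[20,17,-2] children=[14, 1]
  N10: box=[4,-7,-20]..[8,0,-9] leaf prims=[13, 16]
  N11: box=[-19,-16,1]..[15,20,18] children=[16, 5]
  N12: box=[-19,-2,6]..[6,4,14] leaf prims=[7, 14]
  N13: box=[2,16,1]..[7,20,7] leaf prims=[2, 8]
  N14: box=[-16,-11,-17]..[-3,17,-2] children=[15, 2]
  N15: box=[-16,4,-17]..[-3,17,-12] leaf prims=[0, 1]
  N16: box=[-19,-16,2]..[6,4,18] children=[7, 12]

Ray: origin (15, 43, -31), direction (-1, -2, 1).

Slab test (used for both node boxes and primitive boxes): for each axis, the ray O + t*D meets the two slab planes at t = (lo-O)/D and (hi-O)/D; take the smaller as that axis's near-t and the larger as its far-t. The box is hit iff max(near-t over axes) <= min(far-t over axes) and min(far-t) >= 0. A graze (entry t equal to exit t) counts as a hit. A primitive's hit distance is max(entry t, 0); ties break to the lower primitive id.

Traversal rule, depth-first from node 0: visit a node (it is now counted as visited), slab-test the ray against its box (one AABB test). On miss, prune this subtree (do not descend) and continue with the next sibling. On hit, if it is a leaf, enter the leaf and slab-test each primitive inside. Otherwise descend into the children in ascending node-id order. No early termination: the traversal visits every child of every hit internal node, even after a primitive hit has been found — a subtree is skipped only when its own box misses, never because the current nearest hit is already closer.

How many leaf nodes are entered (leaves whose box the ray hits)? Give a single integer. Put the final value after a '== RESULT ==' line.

Walk:
N0 x:[-5,34] y:[23/2,59/2] z:[11,49] -> hit [23/2,59/2], descend [9, 11]
  N9 x:[-5,31] y:[13,27] z:[11,29] -> hit [13,27], descend [1, 14]
    N1 x:[-5,11] y:[13,51/2] z:[11,23] -> miss, prune
    N14 x:[18,31] y:[13,27] z:[14,29] -> hit [18,27], descend [2, 15]
      N2 x:[27,30] y:[29/2,27] z:[23,29] -> hit [27,27] leaf, test {P3(miss), P12@t=27}
      N15 x:[18,31] y:[13,39/2] z:[14,19] -> hit [18,19] leaf, test {P0@t=18, P1(miss)}
  N11 x:[0,34] y:[23/2,59/2] z:[32,49] -> miss, prune

Summary -> nodes [0, 9, 1, 14, 2, 15, 11]; box-tests=7; leaf-entries=2; first=P0

== RESULT ==
2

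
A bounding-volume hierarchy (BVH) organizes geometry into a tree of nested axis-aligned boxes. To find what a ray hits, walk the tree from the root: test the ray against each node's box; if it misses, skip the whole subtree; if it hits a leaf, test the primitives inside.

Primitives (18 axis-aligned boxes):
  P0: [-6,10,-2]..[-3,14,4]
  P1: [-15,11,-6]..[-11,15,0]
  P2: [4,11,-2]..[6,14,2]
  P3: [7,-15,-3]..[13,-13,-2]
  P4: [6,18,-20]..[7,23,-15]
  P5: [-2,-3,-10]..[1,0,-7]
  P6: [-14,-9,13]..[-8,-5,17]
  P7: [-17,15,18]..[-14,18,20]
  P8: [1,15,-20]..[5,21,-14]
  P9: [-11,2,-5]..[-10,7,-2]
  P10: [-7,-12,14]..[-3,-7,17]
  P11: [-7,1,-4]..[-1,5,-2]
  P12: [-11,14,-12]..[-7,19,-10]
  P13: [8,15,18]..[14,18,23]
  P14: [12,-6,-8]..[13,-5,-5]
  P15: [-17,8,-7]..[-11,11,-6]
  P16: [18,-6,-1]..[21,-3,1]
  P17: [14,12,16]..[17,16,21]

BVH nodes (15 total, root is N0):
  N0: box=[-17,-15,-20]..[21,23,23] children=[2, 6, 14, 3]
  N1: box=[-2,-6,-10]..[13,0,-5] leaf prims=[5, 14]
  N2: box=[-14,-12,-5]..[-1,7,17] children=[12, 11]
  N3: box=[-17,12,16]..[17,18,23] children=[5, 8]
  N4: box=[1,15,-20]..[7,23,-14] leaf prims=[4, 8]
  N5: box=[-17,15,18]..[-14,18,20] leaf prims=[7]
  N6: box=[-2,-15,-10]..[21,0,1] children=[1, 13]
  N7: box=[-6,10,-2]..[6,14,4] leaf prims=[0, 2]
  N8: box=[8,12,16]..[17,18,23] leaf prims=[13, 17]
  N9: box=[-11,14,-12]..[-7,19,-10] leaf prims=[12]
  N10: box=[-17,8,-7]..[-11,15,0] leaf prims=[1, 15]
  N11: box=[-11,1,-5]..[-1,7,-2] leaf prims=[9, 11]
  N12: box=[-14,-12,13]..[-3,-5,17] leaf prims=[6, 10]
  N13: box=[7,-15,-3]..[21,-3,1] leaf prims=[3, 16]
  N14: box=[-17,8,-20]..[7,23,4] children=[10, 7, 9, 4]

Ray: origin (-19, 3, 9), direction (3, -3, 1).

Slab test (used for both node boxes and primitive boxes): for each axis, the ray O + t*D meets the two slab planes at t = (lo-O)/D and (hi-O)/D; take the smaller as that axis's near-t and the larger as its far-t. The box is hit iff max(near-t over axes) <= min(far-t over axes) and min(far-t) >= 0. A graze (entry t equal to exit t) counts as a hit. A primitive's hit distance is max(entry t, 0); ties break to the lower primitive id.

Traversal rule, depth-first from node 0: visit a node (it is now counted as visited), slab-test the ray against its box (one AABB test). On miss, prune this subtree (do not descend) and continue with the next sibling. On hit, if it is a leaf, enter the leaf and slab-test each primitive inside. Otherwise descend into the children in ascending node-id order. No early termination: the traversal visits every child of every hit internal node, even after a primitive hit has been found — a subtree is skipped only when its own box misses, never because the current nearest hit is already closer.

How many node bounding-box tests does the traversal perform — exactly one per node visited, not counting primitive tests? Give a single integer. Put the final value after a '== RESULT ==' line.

Traverse from the root:
N0 x:[2/3,40/3] y:[-20/3,6] z:[-29,14] -> hit [2/3,6], descend [2, 3, 6, 14]
  N2 x:[5/3,6] y:[-4/3,5] z:[-14,8] -> hit [5/3,5], descend [11, 12]
    N11 x:[8/3,6] y:[-4/3,2/3] z:[-14,-11] -> miss, prune
    N12 x:[5/3,16/3] y:[8/3,5] z:[4,8] -> hit [4,5] leaf, test {P6(miss), P10@t=5}
  N3 x:[2/3,12] y:[-5,-3] z:[7,14] -> miss, prune
  N6 x:[17/3,40/3] y:[1,6] z:[-19,-8] -> miss, prune
  N14 x:[2/3,26/3] y:[-20/3,-5/3] z:[-29,-5] -> miss, prune

order=[0, 2, 11, 12, 3, 6, 14]  |boxes|=7  |leaves|=1  hit=P10

== RESULT ==
7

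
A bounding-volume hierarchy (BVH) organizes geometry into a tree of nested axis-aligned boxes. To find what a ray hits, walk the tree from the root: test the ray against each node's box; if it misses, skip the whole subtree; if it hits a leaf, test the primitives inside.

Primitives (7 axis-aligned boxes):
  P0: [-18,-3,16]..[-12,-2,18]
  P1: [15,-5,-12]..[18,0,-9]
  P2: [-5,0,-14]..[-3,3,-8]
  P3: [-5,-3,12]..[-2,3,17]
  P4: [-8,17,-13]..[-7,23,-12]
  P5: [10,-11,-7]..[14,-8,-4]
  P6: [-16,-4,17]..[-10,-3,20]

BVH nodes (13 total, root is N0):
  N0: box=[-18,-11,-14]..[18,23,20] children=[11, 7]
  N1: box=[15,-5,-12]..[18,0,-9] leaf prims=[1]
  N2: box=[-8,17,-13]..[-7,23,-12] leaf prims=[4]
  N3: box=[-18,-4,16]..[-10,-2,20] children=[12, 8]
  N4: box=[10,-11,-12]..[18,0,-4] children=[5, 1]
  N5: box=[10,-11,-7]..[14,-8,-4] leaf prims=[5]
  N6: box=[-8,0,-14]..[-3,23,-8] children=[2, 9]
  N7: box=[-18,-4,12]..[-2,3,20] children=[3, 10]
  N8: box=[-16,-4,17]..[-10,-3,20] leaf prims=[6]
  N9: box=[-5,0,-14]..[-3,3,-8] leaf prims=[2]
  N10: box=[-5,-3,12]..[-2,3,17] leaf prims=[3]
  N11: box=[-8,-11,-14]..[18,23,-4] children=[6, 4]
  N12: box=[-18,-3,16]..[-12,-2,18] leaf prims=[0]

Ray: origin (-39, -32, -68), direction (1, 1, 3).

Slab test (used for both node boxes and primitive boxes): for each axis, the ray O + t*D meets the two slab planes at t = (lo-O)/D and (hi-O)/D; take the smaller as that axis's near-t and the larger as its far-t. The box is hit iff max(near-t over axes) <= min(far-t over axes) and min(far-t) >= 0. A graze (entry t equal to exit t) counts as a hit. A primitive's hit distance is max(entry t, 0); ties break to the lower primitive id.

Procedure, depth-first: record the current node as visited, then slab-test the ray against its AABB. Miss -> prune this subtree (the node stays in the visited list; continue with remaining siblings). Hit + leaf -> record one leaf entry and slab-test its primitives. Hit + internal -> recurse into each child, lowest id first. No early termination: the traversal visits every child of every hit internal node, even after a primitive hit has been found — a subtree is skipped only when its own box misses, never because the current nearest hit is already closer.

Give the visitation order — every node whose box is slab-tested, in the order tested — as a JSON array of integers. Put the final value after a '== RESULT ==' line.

Traverse from the root:
N0 x:[21,57] y:[21,55] z:[18,88/3] -> hit [21,88/3], descend [7, 11]
  N7 x:[21,37] y:[28,35] z:[80/3,88/3] -> hit [28,88/3], descend [3, 10]
    N3 x:[21,29] y:[28,30] z:[28,88/3] -> hit [28,29], descend [8, 12]
      N8 x:[23,29] y:[28,29] z:[85/3,88/3] -> hit [85/3,29] leaf, test {P6@t=85/3}
      N12 x:[21,27] y:[29,30] z:[28,86/3] -> miss, prune
    N10 x:[34,37] y:[29,35] z:[80/3,85/3] -> miss, prune
  N11 x:[31,57] y:[21,55] z:[18,64/3] -> miss, prune

Summary -> nodes [0, 7, 3, 8, 12, 10, 11]; box-tests=7; leaf-entries=1; first=P6

== RESULT ==
[0, 7, 3, 8, 12, 10, 11]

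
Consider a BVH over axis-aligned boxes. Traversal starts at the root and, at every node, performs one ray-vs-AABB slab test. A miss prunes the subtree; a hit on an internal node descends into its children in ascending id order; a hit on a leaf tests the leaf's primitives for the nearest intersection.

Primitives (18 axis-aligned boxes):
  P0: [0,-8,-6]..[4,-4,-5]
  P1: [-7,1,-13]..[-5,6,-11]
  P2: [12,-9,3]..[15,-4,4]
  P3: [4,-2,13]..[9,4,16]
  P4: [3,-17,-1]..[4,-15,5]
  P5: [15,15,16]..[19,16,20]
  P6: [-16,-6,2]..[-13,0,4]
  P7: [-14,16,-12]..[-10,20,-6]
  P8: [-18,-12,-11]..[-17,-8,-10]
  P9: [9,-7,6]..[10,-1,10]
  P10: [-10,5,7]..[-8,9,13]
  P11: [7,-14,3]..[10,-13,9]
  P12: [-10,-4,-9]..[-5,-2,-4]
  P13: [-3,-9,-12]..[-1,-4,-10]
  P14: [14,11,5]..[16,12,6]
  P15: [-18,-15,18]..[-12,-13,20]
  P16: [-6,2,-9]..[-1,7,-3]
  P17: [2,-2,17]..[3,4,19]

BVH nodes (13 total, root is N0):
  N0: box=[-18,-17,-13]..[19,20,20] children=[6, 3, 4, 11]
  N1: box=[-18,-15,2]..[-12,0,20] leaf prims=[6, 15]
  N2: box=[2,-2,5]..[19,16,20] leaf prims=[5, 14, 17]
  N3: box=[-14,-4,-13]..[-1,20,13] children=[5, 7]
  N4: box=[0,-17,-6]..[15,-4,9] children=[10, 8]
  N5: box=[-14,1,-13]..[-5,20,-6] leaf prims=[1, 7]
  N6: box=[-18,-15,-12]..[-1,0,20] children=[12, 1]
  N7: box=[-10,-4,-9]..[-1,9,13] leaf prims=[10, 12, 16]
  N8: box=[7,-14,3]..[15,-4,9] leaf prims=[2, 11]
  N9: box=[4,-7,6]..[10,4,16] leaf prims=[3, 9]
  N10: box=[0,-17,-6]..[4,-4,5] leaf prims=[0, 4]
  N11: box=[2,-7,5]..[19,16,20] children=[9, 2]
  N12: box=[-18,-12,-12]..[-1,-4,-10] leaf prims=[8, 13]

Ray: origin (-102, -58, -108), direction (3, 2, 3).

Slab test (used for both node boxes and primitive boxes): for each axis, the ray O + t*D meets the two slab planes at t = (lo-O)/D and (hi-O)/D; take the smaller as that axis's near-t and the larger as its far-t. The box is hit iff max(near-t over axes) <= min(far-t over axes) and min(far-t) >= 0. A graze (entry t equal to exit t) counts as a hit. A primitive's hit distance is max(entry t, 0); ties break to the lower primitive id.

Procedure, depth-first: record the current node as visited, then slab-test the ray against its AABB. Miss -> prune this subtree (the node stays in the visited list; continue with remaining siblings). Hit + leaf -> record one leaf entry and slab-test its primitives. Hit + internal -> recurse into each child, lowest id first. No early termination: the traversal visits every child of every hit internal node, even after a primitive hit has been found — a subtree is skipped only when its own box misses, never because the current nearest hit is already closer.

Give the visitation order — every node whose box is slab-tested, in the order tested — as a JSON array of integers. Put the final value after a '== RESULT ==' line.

Trace the traversal:
N0 x:[28,121/3] y:[41/2,39] z:[95/3,128/3] -> hit [95/3,39], descend [3, 4, 6, 11]
  N3 x:[88/3,101/3] y:[27,39] z:[95/3,121/3] -> hit [95/3,101/3], descend [5, 7]
    N5 x:[88/3,97/3] y:[59/2,39] z:[95/3,34] -> hit [95/3,97/3] leaf, test {P1@t=95/3, P7(miss)}
    N7 x:[92/3,101/3] y:[27,67/2] z:[33,121/3] -> hit [33,67/2] leaf, test {P10(miss), P12(miss), P16(miss)}
  N4 x:[34,39] y:[41/2,27] z:[34,39] -> miss, prune
  N6 x:[28,101/3] y:[43/2,29] z:[32,128/3] -> miss, prune
  N11 x:[104/3,121/3] y:[51/2,37] z:[113/3,128/3] -> miss, prune

Visited [0, 3, 5, 7, 4, 6, 11]. Tests: 7 box, 2 leaf. Nearest: P1.

== RESULT ==
[0, 3, 5, 7, 4, 6, 11]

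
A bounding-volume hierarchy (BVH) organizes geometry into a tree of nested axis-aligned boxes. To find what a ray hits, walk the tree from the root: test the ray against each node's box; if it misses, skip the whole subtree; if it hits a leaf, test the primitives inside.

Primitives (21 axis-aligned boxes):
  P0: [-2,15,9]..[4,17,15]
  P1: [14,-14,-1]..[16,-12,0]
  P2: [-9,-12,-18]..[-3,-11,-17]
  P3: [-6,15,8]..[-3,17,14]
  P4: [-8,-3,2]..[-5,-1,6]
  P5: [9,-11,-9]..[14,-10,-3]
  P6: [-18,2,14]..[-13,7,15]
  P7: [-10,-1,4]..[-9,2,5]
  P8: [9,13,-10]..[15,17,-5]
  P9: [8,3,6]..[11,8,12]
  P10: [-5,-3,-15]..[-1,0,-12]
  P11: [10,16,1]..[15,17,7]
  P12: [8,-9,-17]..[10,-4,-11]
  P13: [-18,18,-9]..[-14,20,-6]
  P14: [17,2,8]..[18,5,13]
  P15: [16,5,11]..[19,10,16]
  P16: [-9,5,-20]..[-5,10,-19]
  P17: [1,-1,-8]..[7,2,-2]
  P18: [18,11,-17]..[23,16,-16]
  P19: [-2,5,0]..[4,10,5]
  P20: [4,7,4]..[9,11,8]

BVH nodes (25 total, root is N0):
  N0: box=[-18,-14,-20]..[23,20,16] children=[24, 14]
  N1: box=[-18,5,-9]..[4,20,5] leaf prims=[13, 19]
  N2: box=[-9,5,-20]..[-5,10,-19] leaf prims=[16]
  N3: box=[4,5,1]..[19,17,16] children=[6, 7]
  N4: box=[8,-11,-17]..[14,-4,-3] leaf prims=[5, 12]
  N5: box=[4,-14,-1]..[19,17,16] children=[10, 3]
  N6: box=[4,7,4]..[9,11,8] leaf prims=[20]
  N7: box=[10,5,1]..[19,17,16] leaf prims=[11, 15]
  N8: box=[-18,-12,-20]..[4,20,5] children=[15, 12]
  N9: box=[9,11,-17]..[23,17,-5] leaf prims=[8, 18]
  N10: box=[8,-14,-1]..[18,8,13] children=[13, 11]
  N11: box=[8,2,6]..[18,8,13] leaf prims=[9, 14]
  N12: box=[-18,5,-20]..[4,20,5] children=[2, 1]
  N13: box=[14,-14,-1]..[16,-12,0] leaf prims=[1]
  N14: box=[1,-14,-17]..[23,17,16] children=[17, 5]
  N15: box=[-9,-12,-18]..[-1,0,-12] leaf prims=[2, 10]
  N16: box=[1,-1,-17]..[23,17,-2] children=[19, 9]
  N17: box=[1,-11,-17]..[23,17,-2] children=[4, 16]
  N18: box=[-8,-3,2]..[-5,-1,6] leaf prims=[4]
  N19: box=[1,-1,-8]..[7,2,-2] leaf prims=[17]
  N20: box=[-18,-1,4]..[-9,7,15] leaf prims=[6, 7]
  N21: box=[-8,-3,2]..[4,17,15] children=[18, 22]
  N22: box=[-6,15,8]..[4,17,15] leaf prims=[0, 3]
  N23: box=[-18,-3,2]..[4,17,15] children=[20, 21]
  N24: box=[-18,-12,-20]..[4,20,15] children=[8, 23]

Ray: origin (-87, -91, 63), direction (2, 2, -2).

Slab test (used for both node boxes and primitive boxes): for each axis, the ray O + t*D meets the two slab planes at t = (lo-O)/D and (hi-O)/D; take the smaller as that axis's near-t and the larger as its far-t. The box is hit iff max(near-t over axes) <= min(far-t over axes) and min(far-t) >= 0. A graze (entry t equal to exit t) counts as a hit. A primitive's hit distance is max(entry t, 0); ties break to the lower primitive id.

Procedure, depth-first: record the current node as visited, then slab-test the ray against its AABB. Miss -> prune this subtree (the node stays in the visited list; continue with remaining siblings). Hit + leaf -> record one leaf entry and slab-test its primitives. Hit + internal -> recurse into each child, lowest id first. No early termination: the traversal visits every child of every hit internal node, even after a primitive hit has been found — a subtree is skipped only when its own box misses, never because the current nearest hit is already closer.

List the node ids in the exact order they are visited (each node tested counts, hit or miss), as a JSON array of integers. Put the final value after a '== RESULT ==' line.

Trace the traversal:
N0 x:[69/2,55] y:[77/2,111/2] z:[47/2,83/2] -> hit [77/2,83/2], descend [14, 24]
  N14 x:[44,55] y:[77/2,54] z:[47/2,40] -> miss, prune
  N24 x:[69/2,91/2] y:[79/2,111/2] z:[24,83/2] -> hit [79/2,83/2], descend [8, 23]
    N8 x:[69/2,91/2] y:[79/2,111/2] z:[29,83/2] -> hit [79/2,83/2], descend [12, 15]
      N12 x:[69/2,91/2] y:[48,111/2] z:[29,83/2] -> miss, prune
      N15 x:[39,43] y:[79/2,91/2] z:[75/2,81/2] -> hit [79/2,81/2] leaf, test {P2@t=40, P10(miss)}
    N23 x:[69/2,91/2] y:[44,54] z:[24,61/2] -> miss, prune

order=[0, 14, 24, 8, 12, 15, 23]  |boxes|=7  |leaves|=1  hit=P2

== RESULT ==
[0, 14, 24, 8, 12, 15, 23]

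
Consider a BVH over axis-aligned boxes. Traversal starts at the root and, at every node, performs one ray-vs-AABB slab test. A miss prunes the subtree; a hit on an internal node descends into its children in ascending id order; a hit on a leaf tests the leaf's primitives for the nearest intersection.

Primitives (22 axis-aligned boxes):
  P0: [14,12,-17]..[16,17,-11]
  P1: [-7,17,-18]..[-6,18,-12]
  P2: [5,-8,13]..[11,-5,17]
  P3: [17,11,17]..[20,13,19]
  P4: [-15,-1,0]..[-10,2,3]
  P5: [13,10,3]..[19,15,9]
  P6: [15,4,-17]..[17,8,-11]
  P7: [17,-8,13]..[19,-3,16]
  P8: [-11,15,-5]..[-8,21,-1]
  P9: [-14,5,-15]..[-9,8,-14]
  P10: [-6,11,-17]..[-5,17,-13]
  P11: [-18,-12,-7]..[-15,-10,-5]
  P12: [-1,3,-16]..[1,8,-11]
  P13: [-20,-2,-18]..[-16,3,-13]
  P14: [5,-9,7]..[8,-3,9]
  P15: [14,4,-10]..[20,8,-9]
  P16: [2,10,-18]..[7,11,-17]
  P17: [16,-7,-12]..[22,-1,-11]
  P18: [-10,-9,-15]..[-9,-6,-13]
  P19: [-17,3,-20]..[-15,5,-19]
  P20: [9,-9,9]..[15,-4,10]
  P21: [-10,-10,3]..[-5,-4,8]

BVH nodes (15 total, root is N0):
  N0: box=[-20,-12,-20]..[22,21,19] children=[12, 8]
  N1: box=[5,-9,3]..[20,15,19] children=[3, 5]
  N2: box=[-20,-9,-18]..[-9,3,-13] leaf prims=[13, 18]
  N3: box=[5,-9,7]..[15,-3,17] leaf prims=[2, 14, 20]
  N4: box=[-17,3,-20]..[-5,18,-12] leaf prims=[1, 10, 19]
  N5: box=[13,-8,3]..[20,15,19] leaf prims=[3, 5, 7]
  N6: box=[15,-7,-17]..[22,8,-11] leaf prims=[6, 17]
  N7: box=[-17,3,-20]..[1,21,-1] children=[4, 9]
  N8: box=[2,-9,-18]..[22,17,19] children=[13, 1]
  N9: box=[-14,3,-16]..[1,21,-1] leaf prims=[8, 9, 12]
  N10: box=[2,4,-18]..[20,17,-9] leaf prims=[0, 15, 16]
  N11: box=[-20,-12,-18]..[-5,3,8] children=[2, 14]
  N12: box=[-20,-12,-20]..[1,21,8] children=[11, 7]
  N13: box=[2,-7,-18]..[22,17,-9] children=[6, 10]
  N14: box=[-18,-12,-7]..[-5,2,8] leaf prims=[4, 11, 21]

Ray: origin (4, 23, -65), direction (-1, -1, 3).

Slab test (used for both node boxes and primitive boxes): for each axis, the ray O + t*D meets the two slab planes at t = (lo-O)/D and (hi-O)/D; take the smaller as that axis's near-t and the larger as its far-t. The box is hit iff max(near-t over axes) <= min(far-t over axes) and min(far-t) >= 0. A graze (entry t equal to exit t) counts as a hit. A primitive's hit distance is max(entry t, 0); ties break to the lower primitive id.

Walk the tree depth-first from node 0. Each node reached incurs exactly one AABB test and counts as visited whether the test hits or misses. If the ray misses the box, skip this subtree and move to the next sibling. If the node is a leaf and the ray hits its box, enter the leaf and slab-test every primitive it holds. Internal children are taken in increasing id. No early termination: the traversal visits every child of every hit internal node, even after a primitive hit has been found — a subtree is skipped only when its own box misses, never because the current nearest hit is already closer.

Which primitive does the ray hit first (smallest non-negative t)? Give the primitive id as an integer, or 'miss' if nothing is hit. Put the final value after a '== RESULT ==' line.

Traverse from the root:
N0 x:[-18,24] y:[2,35] z:[15,28] -> hit [15,24], descend [8, 12]
  N8 x:[-18,2] y:[6,32] z:[47/3,28] -> miss, prune
  N12 x:[3,24] y:[2,35] z:[15,73/3] -> hit [15,24], descend [7, 11]
    N7 x:[3,21] y:[2,20] z:[15,64/3] -> hit [15,20], descend [4, 9]
      N4 x:[9,21] y:[5,20] z:[15,53/3] -> hit [15,53/3] leaf, test {P1(miss), P10(miss), P19(miss)}
      N9 x:[3,18] y:[2,20] z:[49/3,64/3] -> hit [49/3,18] leaf, test {P8(miss), P9@t=50/3, P12(miss)}
    N11 x:[9,24] y:[20,35] z:[47/3,73/3] -> hit [20,24], descend [2, 14]
      N2 x:[13,24] y:[20,32] z:[47/3,52/3] -> miss, prune
      N14 x:[9,22] y:[21,35] z:[58/3,73/3] -> hit [21,22] leaf, test {P4(miss), P11(miss), P21(miss)}

Visited [0, 8, 12, 7, 4, 9, 11, 2, 14]. Tests: 9 box, 3 leaf. Nearest: P9.

== RESULT ==
9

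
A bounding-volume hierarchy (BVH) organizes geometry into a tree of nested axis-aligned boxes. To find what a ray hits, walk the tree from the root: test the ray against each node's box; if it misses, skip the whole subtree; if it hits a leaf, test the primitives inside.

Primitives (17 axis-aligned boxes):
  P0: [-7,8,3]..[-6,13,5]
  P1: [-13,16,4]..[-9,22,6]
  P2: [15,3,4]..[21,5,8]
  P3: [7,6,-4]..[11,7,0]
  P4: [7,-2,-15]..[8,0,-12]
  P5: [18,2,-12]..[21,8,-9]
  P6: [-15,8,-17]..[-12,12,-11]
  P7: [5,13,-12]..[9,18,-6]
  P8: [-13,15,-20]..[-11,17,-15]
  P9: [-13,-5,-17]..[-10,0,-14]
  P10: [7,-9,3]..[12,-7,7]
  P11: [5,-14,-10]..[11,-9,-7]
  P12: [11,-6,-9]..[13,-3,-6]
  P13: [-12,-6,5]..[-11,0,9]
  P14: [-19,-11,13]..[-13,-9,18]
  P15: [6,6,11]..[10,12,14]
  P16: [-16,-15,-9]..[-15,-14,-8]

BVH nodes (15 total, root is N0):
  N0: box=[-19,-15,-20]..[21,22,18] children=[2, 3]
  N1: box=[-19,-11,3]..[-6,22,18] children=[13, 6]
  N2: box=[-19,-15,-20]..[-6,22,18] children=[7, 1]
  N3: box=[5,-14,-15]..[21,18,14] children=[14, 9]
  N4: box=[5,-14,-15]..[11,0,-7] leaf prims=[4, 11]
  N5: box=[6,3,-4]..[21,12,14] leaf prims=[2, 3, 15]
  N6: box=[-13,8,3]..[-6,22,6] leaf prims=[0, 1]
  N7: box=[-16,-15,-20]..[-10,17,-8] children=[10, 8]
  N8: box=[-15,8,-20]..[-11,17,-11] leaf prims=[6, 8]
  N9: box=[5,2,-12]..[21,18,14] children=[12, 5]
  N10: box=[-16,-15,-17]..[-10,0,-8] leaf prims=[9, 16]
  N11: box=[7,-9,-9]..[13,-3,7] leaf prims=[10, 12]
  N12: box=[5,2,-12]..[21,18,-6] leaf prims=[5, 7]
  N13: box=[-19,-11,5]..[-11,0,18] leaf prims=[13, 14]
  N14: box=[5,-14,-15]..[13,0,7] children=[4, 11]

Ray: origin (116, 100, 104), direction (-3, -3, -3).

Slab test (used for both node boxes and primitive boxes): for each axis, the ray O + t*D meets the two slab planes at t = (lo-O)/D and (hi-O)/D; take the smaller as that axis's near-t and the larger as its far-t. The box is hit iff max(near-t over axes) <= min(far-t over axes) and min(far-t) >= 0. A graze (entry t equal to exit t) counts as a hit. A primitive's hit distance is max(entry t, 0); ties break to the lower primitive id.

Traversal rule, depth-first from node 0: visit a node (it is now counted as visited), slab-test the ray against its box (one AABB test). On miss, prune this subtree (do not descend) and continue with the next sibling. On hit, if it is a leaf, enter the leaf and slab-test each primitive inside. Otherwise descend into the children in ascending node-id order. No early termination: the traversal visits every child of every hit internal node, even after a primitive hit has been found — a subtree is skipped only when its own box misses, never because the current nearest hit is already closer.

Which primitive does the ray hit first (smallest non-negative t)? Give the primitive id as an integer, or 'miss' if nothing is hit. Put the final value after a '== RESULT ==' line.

Walk:
N0 x:[95/3,45] y:[26,115/3] z:[86/3,124/3] -> hit [95/3,115/3], descend [2, 3]
  N2 x:[122/3,45] y:[26,115/3] z:[86/3,124/3] -> miss, prune
  N3 x:[95/3,37] y:[82/3,38] z:[30,119/3] -> hit [95/3,37], descend [9, 14]
    N9 x:[95/3,37] y:[82/3,98/3] z:[30,116/3] -> hit [95/3,98/3], descend [5, 12]
      N5 x:[95/3,110/3] y:[88/3,97/3] z:[30,36] -> hit [95/3,97/3] leaf, test {P2@t=32, P3(miss), P15(miss)}
      N12 x:[95/3,37] y:[82/3,98/3] z:[110/3,116/3] -> miss, prune
    N14 x:[103/3,37] y:[100/3,38] z:[97/3,119/3] -> hit [103/3,37], descend [4, 11]
      N4 x:[35,37] y:[100/3,38] z:[37,119/3] -> hit [37,37] leaf, test {P4(miss), P11@t=37}
      N11 x:[103/3,109/3] y:[103/3,109/3] z:[97/3,113/3] -> hit [103/3,109/3] leaf, test {P10(miss), P12(miss)}

order=[0, 2, 3, 9, 5, 12, 14, 4, 11]  |boxes|=9  |leaves|=3  hit=P2

== RESULT ==
2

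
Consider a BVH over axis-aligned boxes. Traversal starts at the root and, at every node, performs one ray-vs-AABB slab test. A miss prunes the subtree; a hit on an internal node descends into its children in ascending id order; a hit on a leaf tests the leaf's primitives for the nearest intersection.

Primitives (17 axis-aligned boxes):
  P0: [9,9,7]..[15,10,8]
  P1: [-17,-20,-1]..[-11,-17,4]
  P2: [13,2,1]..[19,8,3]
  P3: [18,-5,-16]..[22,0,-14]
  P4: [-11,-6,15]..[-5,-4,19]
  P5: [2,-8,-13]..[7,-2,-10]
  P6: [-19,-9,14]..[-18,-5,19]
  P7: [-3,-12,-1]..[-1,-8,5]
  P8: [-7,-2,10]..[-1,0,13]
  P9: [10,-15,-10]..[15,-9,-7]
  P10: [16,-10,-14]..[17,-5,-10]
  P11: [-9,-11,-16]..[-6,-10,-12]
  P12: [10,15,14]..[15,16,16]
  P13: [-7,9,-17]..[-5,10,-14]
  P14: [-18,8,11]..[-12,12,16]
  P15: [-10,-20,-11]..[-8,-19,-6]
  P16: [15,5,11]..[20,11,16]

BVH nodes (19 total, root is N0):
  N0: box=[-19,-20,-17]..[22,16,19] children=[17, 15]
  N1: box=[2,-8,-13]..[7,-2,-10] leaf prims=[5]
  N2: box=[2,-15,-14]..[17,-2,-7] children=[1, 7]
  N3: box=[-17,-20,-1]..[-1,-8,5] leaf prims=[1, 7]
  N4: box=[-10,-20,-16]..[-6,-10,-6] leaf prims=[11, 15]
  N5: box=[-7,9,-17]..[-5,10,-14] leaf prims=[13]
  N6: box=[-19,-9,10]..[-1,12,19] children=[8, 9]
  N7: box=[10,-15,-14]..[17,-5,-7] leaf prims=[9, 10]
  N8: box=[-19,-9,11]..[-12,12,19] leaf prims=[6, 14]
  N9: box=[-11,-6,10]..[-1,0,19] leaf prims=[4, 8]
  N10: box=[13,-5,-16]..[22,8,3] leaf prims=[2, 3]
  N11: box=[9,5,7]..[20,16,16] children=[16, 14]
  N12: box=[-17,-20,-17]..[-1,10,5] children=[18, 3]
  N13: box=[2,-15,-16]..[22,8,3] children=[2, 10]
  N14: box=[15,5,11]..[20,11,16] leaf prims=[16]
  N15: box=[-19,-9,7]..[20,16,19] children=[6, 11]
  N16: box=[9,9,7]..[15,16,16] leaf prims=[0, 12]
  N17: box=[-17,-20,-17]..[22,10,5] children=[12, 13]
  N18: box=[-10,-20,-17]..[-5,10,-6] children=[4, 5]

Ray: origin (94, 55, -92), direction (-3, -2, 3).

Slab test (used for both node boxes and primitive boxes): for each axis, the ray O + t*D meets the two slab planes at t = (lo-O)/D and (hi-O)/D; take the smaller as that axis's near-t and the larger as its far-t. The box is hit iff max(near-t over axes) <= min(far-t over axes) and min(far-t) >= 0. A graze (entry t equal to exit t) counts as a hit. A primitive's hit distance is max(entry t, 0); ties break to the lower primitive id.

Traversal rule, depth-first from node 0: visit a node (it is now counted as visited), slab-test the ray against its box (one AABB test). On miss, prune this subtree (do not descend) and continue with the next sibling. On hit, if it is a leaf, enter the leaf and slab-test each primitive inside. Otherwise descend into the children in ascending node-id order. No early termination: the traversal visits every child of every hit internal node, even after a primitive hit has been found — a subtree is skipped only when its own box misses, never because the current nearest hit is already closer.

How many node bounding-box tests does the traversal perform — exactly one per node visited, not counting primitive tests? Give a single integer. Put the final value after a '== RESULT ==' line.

Walk:
N0 x:[24,113/3] y:[39/2,75/2] z:[25,37] -> hit [25,37], descend [15, 17]
  N15 x:[74/3,113/3] y:[39/2,32] z:[33,37] -> miss, prune
  N17 x:[24,37] y:[45/2,75/2] z:[25,97/3] -> hit [25,97/3], descend [12, 13]
    N12 x:[95/3,37] y:[45/2,75/2] z:[25,97/3] -> hit [95/3,97/3], descend [3, 18]
      N3 x:[95/3,37] y:[63/2,75/2] z:[91/3,97/3] -> hit [95/3,97/3] leaf, test {P1(miss), P7@t=95/3}
      N18 x:[33,104/3] y:[45/2,75/2] z:[25,86/3] -> miss, prune
    N13 x:[24,92/3] y:[47/2,35] z:[76/3,95/3] -> hit [76/3,92/3], descend [2, 10]
      N2 x:[77/3,92/3] y:[57/2,35] z:[26,85/3] -> miss, prune
      N10 x:[24,27] y:[47/2,30] z:[76/3,95/3] -> hit [76/3,27] leaf, test {P2(miss), P3(miss)}

Summary -> nodes [0, 15, 17, 12, 3, 18, 13, 2, 10]; box-tests=9; leaf-entries=2; first=P7

== RESULT ==
9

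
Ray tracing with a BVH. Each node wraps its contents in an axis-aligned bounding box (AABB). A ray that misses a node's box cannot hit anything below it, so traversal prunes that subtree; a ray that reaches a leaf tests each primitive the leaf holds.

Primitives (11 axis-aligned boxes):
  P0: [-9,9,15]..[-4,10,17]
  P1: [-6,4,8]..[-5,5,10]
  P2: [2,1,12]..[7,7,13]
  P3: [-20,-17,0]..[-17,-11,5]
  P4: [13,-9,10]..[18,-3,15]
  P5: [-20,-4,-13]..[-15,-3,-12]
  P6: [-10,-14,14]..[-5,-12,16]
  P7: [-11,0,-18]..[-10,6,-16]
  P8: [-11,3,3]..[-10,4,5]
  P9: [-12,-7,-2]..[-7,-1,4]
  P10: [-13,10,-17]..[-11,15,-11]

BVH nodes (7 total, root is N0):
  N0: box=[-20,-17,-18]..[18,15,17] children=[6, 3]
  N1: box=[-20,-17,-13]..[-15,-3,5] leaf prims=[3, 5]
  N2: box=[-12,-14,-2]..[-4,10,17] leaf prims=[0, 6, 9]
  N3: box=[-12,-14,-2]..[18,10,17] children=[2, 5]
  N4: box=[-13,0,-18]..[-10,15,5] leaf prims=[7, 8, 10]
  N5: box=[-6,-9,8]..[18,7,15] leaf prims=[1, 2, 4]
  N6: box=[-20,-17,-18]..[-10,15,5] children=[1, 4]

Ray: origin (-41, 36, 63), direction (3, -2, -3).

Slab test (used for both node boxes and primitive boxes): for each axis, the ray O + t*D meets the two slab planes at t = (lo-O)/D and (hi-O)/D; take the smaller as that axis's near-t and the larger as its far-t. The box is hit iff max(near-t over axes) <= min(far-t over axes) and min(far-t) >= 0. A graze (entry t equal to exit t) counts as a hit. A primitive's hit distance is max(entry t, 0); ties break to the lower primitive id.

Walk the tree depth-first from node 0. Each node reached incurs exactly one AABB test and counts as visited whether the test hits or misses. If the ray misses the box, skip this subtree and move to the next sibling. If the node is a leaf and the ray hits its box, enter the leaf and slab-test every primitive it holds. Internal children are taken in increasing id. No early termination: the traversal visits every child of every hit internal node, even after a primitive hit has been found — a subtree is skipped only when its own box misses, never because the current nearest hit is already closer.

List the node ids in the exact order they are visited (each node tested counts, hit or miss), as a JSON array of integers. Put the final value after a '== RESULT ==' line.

Traverse from the root:
N0 x:[7,59/3] y:[21/2,53/2] z:[46/3,27] -> hit [46/3,59/3], descend [3, 6]
  N3 x:[29/3,59/3] y:[13,25] z:[46/3,65/3] -> hit [46/3,59/3], descend [2, 5]
    N2 x:[29/3,37/3] y:[13,25] z:[46/3,65/3] -> miss, prune
    N5 x:[35/3,59/3] y:[29/2,45/2] z:[16,55/3] -> hit [16,55/3] leaf, test {P1(miss), P2(miss), P4(miss)}
  N6 x:[7,31/3] y:[21/2,53/2] z:[58/3,27] -> miss, prune

Summary -> nodes [0, 3, 2, 5, 6]; box-tests=5; leaf-entries=1; first=miss

== RESULT ==
[0, 3, 2, 5, 6]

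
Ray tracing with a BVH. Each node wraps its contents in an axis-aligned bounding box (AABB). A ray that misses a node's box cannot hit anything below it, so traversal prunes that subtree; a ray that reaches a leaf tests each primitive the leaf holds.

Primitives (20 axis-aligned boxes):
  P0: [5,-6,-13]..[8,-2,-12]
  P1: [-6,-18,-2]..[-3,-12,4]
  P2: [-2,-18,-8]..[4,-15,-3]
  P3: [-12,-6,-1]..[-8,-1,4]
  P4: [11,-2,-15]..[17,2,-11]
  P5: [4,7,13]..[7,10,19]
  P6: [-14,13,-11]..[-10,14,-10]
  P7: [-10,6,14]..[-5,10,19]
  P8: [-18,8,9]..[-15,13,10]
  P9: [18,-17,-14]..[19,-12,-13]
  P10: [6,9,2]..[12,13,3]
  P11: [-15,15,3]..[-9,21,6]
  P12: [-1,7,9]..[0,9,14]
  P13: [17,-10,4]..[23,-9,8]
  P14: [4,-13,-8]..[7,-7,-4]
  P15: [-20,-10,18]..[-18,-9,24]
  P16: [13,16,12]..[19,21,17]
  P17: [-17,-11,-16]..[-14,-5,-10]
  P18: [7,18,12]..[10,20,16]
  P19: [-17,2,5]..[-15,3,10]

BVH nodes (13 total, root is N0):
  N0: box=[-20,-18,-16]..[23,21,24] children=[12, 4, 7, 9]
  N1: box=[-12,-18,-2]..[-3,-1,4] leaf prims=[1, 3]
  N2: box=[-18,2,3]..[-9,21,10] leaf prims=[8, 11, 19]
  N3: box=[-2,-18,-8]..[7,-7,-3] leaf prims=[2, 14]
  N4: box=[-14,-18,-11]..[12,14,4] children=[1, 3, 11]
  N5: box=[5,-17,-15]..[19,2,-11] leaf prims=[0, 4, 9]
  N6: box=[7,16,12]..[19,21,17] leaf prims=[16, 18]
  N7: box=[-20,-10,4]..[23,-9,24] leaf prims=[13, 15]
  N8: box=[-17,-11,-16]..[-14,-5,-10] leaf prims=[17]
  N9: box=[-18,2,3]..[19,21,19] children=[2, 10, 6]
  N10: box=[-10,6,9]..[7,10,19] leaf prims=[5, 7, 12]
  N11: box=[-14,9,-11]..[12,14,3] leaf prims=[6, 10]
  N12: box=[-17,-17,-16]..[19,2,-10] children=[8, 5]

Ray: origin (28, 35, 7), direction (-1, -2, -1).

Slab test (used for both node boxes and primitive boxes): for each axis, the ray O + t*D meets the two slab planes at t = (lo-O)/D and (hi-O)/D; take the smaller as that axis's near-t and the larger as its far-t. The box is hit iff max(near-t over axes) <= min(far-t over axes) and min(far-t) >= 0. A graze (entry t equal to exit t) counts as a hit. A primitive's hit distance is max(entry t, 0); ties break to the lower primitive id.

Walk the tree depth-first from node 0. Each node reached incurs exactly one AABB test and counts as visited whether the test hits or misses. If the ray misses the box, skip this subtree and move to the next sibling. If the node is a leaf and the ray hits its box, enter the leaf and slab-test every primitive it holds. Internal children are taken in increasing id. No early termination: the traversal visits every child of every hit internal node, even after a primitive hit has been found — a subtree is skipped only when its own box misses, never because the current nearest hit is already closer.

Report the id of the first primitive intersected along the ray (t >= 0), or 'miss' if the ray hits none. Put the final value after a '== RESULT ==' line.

Walk:
N0 x:[5,48] y:[7,53/2] z:[-17,23] -> hit [7,23], descend [4, 7, 9, 12]
  N4 x:[16,42] y:[21/2,53/2] z:[3,18] -> hit [16,18], descend [1, 3, 11]
    N1 x:[31,40] y:[18,53/2] z:[3,9] -> miss, prune
    N3 x:[21,30] y:[21,53/2] z:[10,15] -> miss, prune
    N11 x:[16,42] y:[21/2,13] z:[4,18] -> miss, prune
  N7 x:[5,48] y:[22,45/2] z:[-17,3] -> miss, prune
  N9 x:[9,46] y:[7,33/2] z:[-12,4] -> miss, prune
  N12 x:[9,45] y:[33/2,26] z:[17,23] -> hit [17,23], descend [5, 8]
    N5 x:[9,23] y:[33/2,26] z:[18,22] -> hit [18,22] leaf, test {P0@t=20, P4(miss), P9(miss)}
    N8 x:[42,45] y:[20,23] z:[17,23] -> miss, prune

Visited [0, 4, 1, 3, 11, 7, 9, 12, 5, 8]. Tests: 10 box, 1 leaf. Nearest: P0.

== RESULT ==
0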